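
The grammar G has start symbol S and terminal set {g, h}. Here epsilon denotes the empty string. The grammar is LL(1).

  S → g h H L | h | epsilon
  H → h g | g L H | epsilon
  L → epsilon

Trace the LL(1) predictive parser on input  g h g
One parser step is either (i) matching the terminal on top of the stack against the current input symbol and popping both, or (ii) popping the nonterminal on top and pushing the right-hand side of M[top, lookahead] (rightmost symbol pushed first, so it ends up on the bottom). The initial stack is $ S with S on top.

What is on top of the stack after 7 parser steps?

L

     Stack      Input    Action
  1  $ S        g h g $  expand S → g h H L
  2  $ L H h g  g h g $  match g
  3  $ L H h    h g $    match h
  4  $ L H      g $      expand H → g L H
  5  $ L H L g  g $      match g
  6  $ L H L    $        expand L → epsilon
  7  $ L H      $        expand H → epsilon
Stack after step 7: $ L (top = L).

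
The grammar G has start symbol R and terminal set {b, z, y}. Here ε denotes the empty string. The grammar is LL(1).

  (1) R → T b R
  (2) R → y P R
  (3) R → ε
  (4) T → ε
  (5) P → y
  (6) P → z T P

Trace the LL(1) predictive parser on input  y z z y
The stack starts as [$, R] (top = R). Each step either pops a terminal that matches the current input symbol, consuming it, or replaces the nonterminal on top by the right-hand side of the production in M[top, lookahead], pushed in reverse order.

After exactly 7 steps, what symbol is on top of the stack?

     Stack      Input      Action
  1  $ R        y z z y $  expand R → y P R
  2  $ R P y    y z z y $  match y
  3  $ R P      z z y $    expand P → z T P
  4  $ R P T z  z z y $    match z
  5  $ R P T    z y $      expand T → ε
  6  $ R P      z y $      expand P → z T P
  7  $ R P T z  z y $      match z
Stack after step 7: $ R P T (top = T).

T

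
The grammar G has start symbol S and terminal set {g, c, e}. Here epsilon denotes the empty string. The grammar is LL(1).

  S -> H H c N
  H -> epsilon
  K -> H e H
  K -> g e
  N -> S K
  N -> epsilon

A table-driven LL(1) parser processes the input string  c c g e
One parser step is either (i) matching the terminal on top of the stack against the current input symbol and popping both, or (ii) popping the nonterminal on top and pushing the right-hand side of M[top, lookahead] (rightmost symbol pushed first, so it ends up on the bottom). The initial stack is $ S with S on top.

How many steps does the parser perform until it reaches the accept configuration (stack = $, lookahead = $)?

13

step 1: stack=$ S  input=c c g e $  — expand S -> H H c N
step 2: stack=$ N c H H  input=c c g e $  — expand H -> epsilon
step 3: stack=$ N c H  input=c c g e $  — expand H -> epsilon
step 4: stack=$ N c  input=c c g e $  — match c
step 5: stack=$ N  input=c g e $  — expand N -> S K
step 6: stack=$ K S  input=c g e $  — expand S -> H H c N
step 7: stack=$ K N c H H  input=c g e $  — expand H -> epsilon
step 8: stack=$ K N c H  input=c g e $  — expand H -> epsilon
step 9: stack=$ K N c  input=c g e $  — match c
step 10: stack=$ K N  input=g e $  — expand N -> epsilon
step 11: stack=$ K  input=g e $  — expand K -> g e
step 12: stack=$ e g  input=g e $  — match g
step 13: stack=$ e  input=e $  — match e
Accept reached after 13 steps.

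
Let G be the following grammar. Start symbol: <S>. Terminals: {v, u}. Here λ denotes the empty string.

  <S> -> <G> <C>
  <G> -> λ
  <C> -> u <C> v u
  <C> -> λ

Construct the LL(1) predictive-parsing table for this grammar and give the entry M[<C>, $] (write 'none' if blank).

<C> -> λ

FIRST(<G>): from <G>->λ we get {λ}. So FIRST(<G>) = {λ}.
FIRST(<C>): from <C>->u <C> v u we get {u}; from <C>->λ we get {λ}. So FIRST(<C>) = {λ, u}.
FIRST(<S>): from <S>-><G> <C> we get {λ, u}. So FIRST(<S>) = {λ, u}.
FOLLOW(<S>) includes $ since <S> is the start symbol.
FOLLOW(<S>): <S> appears on no right-hand side. Thus FOLLOW(<S>) = {$}.
FOLLOW(<C>): in <S>-><G> <C>, the suffix after <C> is empty, so FOLLOW(<C>) ⊇ FOLLOW(<S>) = {$}; in <C>->u <C> v u, <C> is followed by v u with FIRST {v}. Thus FOLLOW(<C>) = {$, v}.
For <C> -> u <C> v u: FIRST(u <C> v u) = {u}, so it goes in M[<C>, t] for t ∈ {u}.
For <C> -> λ: FIRST(λ) = {λ}, so it goes in M[<C>, t] for t ∈ {}; since λ ∈ FIRST, also for every t ∈ FOLLOW(<C>) = {$, v}.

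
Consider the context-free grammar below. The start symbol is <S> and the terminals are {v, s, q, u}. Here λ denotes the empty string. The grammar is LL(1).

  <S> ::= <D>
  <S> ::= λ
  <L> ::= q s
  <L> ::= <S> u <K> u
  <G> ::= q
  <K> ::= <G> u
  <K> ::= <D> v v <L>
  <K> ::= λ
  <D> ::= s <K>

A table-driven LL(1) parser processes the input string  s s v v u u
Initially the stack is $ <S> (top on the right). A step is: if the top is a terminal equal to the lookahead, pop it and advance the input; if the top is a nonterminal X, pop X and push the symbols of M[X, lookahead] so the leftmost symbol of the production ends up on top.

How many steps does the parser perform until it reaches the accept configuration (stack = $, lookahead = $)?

step 1: stack=$ <S>  input=s s v v u u $  — expand <S> ::= <D>
step 2: stack=$ <D>  input=s s v v u u $  — expand <D> ::= s <K>
step 3: stack=$ <K> s  input=s s v v u u $  — match s
step 4: stack=$ <K>  input=s v v u u $  — expand <K> ::= <D> v v <L>
step 5: stack=$ <L> v v <D>  input=s v v u u $  — expand <D> ::= s <K>
step 6: stack=$ <L> v v <K> s  input=s v v u u $  — match s
step 7: stack=$ <L> v v <K>  input=v v u u $  — expand <K> ::= λ
step 8: stack=$ <L> v v  input=v v u u $  — match v
step 9: stack=$ <L> v  input=v u u $  — match v
step 10: stack=$ <L>  input=u u $  — expand <L> ::= <S> u <K> u
step 11: stack=$ u <K> u <S>  input=u u $  — expand <S> ::= λ
step 12: stack=$ u <K> u  input=u u $  — match u
step 13: stack=$ u <K>  input=u $  — expand <K> ::= λ
step 14: stack=$ u  input=u $  — match u
Accept reached after 14 steps.

14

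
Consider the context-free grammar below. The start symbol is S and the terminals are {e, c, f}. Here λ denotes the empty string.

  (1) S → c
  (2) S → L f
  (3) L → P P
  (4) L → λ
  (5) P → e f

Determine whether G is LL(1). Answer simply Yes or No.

FIRST(S) = {c, e, f}
FIRST(L) = {λ, e}
FIRST(P) = {e}
FOLLOW(S) = {$}
FOLLOW(L) = {f}
FOLLOW(P) = {e, f}
Each cell of M receives at most one production.

Yes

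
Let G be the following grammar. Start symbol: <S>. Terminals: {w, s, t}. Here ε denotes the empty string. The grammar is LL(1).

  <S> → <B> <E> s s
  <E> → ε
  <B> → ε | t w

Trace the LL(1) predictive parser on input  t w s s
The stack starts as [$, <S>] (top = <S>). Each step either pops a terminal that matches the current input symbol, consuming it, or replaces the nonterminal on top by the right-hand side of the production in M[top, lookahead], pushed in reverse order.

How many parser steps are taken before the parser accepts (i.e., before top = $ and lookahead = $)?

step 1: stack=$ <S>  input=t w s s $  — expand <S> → <B> <E> s s
step 2: stack=$ s s <E> <B>  input=t w s s $  — expand <B> → t w
step 3: stack=$ s s <E> w t  input=t w s s $  — match t
step 4: stack=$ s s <E> w  input=w s s $  — match w
step 5: stack=$ s s <E>  input=s s $  — expand <E> → ε
step 6: stack=$ s s  input=s s $  — match s
step 7: stack=$ s  input=s $  — match s
Accept reached after 7 steps.

7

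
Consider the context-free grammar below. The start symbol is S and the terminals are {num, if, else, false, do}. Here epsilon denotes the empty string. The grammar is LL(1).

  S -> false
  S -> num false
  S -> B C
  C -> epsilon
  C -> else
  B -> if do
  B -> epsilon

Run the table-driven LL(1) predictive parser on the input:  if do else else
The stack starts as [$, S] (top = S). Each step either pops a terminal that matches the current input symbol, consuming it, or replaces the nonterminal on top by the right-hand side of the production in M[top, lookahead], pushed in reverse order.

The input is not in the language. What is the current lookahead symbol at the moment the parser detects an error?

else

     Stack      Input              Action
  1  $ S        if do else else $  expand S -> B C
  2  $ C B      if do else else $  expand B -> if do
  3  $ C do if  if do else else $  match if
  4  $ C do     do else else $     match do
  5  $ C        else else $        expand C -> else
  6  $ else     else else $        match else
  7  $          else $             error: stack empty but input remains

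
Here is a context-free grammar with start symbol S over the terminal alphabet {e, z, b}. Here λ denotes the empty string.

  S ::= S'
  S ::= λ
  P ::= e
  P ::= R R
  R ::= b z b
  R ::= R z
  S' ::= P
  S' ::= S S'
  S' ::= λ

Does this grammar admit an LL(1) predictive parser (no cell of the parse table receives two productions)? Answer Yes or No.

FIRST(S) = {λ, b, e}
FIRST(P) = {b, e}
FIRST(R) = {b}
FIRST(S') = {λ, b, e}
FOLLOW(S) = {$, b, e}
FOLLOW(P) = {$, b, e}
FOLLOW(R) = {$, b, e, z}
FOLLOW(S') = {$, b, e}
Cell M[R, b] receives both R ::= b z b and R ::= R z — the grammar is not LL(1).

No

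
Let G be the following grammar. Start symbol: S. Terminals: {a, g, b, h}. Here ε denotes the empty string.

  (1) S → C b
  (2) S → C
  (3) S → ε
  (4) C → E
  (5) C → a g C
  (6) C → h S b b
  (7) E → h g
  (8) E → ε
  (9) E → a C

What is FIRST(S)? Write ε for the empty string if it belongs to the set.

FIRST(E): from E→h g we get {h}; from E→ε we get {ε}; from E→a C we get {a}. So FIRST(E) = {ε, a, h}.
FIRST(C): from C→E we get {ε, a, h}; from C→a g C we get {a}; from C→h S b b we get {h}. So FIRST(C) = {ε, a, h}.
FIRST(S): from S→C b we get {a, b, h}; from S→C we get {ε, a, h}; from S→ε we get {ε}. So FIRST(S) = {ε, a, b, h}.

{ε, a, b, h}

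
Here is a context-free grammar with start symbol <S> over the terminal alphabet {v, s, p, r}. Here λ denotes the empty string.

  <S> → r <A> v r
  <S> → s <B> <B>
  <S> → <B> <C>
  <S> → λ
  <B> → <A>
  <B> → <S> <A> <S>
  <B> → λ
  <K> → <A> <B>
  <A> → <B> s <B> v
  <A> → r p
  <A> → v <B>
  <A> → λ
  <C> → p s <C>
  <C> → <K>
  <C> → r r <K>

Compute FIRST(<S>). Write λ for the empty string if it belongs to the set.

{λ, p, r, s, v}

FIRST(<S>): from <S>→r <A> v r we get {r}; from <S>→s <B> <B> we get {s}; from <S>→<B> <C> we get {λ, p, r, s, v}; from <S>→λ we get {λ}. So FIRST(<S>) = {λ, p, r, s, v}.
FIRST(<B>): from <B>→<A> we get {λ, p, r, s, v}; from <B>→<S> <A> <S> we get {λ, p, r, s, v}; from <B>→λ we get {λ}. So FIRST(<B>) = {λ, p, r, s, v}.
FIRST(<A>): from <A>→<B> s <B> v we get {p, r, s, v}; from <A>→r p we get {r}; from <A>→v <B> we get {v}; from <A>→λ we get {λ}. So FIRST(<A>) = {λ, p, r, s, v}.
FIRST(<K>): from <K>→<A> <B> we get {λ, p, r, s, v}. So FIRST(<K>) = {λ, p, r, s, v}.
FIRST(<C>): from <C>→p s <C> we get {p}; from <C>→<K> we get {λ, p, r, s, v}; from <C>→r r <K> we get {r}. So FIRST(<C>) = {λ, p, r, s, v}.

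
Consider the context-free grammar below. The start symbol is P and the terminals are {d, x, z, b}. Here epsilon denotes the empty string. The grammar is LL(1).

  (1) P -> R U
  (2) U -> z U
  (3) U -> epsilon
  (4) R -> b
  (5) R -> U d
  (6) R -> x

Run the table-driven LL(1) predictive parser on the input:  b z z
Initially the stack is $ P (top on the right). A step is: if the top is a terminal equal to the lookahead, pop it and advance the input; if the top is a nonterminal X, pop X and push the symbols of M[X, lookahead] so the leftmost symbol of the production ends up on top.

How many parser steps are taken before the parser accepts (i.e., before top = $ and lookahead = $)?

8

     Stack  Input    Action
  1  $ P    b z z $  expand P -> R U
  2  $ U R  b z z $  expand R -> b
  3  $ U b  b z z $  match b
  4  $ U    z z $    expand U -> z U
  5  $ U z  z z $    match z
  6  $ U    z $      expand U -> z U
  7  $ U z  z $      match z
  8  $ U    $        expand U -> epsilon
Accept reached after 8 steps.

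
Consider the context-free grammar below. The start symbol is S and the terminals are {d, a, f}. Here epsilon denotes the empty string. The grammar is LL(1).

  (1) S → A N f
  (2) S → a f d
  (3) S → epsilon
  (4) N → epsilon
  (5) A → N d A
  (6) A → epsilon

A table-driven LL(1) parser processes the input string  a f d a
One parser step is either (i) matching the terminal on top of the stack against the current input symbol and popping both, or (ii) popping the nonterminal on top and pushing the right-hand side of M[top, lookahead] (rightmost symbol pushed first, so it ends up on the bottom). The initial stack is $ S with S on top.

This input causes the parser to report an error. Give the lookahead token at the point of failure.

a

step 1: stack=$ S  input=a f d a $  — expand S → a f d
step 2: stack=$ d f a  input=a f d a $  — match a
step 3: stack=$ d f  input=f d a $  — match f
step 4: stack=$ d  input=d a $  — match d
step 5: stack=$  input=a $  — error: stack empty but input remains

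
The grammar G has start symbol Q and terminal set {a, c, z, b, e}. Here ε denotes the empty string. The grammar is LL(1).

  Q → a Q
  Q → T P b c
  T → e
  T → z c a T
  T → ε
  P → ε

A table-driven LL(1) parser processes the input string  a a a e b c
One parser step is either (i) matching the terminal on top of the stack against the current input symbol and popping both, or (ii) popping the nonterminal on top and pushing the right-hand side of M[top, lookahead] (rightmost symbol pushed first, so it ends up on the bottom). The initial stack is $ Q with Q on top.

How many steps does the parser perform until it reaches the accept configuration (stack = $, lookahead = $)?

step 1: stack=$ Q  input=a a a e b c $  — expand Q → a Q
step 2: stack=$ Q a  input=a a a e b c $  — match a
step 3: stack=$ Q  input=a a e b c $  — expand Q → a Q
step 4: stack=$ Q a  input=a a e b c $  — match a
step 5: stack=$ Q  input=a e b c $  — expand Q → a Q
step 6: stack=$ Q a  input=a e b c $  — match a
step 7: stack=$ Q  input=e b c $  — expand Q → T P b c
step 8: stack=$ c b P T  input=e b c $  — expand T → e
step 9: stack=$ c b P e  input=e b c $  — match e
step 10: stack=$ c b P  input=b c $  — expand P → ε
step 11: stack=$ c b  input=b c $  — match b
step 12: stack=$ c  input=c $  — match c
Accept reached after 12 steps.

12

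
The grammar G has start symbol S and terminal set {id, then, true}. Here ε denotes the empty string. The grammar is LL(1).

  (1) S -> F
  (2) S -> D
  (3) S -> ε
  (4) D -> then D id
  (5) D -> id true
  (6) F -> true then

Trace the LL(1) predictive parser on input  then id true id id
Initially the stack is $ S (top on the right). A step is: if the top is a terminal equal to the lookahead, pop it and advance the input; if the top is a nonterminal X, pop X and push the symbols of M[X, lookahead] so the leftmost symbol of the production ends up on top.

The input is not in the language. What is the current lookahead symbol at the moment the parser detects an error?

     Stack         Input                 Action
  1  $ S           then id true id id $  expand S -> D
  2  $ D           then id true id id $  expand D -> then D id
  3  $ id D then   then id true id id $  match then
  4  $ id D        id true id id $       expand D -> id true
  5  $ id true id  id true id id $       match id
  6  $ id true     true id id $          match true
  7  $ id          id id $               match id
  8  $             id $                  error: stack empty but input remains

id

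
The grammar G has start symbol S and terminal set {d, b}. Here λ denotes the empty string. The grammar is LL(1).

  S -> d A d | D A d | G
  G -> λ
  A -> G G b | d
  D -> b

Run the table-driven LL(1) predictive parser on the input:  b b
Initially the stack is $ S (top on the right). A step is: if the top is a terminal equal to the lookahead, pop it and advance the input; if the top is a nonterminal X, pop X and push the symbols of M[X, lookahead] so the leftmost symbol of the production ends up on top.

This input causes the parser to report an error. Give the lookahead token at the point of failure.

     Stack      Input  Action
  1  $ S        b b $  expand S -> D A d
  2  $ d A D    b b $  expand D -> b
  3  $ d A b    b b $  match b
  4  $ d A      b $    expand A -> G G b
  5  $ d b G G  b $    expand G -> λ
  6  $ d b G    b $    expand G -> λ
  7  $ d b      b $    match b
  8  $ d        $      error: top is terminal d but lookahead is $

$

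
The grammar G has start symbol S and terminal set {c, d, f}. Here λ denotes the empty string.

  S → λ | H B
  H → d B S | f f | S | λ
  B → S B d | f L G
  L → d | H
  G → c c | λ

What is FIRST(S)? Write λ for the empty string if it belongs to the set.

FIRST(G): from G→c c we get {c}; from G→λ we get {λ}. So FIRST(G) = {λ, c}.
FIRST(S): from S→λ we get {λ}; from S→H B we get {d, f}. So FIRST(S) = {λ, d, f}.
FIRST(H): from H→d B S we get {d}; from H→f f we get {f}; from H→S we get {λ, d, f}; from H→λ we get {λ}. So FIRST(H) = {λ, d, f}.
FIRST(B): from B→S B d we get {d, f}; from B→f L G we get {f}. So FIRST(B) = {d, f}.
FIRST(L): from L→d we get {d}; from L→H we get {λ, d, f}. So FIRST(L) = {λ, d, f}.

{λ, d, f}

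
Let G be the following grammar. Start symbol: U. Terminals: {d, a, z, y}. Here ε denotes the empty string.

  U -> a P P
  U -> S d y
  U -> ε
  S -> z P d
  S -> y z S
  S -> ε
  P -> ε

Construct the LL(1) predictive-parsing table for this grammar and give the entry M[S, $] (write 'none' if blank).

FIRST(S): from S->z P d we get {z}; from S->y z S we get {y}; from S->ε we get {ε}. So FIRST(S) = {ε, y, z}.
FIRST(P): from P->ε we get {ε}. So FIRST(P) = {ε}.
FIRST(U): from U->a P P we get {a}; from U->S d y we get {d, y, z}; from U->ε we get {ε}. So FIRST(U) = {ε, a, d, y, z}.
FOLLOW(U) includes $ since U is the start symbol.
FOLLOW(S): in U->S d y, S is followed by d y with FIRST {d}; in S->y z S, the suffix after S is empty (adds nothing new). Thus FOLLOW(S) = {d}.
For S -> z P d: FIRST(z P d) = {z}, so it goes in M[S, t] for t ∈ {z}.
For S -> y z S: FIRST(y z S) = {y}, so it goes in M[S, t] for t ∈ {y}.
For S -> ε: FIRST(ε) = {ε}, so it goes in M[S, t] for t ∈ {}; since ε ∈ FIRST, also for every t ∈ FOLLOW(S) = {d}.
None of these place a production in M[S, $].

none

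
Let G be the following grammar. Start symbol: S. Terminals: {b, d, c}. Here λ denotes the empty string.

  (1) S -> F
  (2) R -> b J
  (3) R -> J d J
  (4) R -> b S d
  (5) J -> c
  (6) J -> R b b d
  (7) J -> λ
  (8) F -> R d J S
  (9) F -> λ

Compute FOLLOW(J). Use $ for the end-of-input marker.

{$, b, c, d}

FIRST(S) = {λ, b, c, d}  (via F)
FIRST(R) = {b, c, d}  (via J d J)
FIRST(J) = {λ, b, c, d}  (via R b b d)
FIRST(F) = {λ, b, c, d}  (via R d J S)
FOLLOW(S) includes $ since S is the start symbol.
FOLLOW(R): in J->R b b d, R is followed by b b d with FIRST {b}; in F->R d J S, R is followed by d J S with FIRST {d}. Thus FOLLOW(R) = {b, d}.
FOLLOW(S): in R->b S d, S is followed by d with FIRST {d}; in F->R d J S, the suffix after S is empty, so FOLLOW(S) ⊇ FOLLOW(F) = {$, d}. Thus FOLLOW(S) = {$, d}.
FOLLOW(F): in S->F, the suffix after F is empty, so FOLLOW(F) ⊇ FOLLOW(S) = {$, d}. Thus FOLLOW(F) = {$, d}.
FOLLOW(J): in R->b J, the suffix after J is empty, so FOLLOW(J) ⊇ FOLLOW(R) = {b, d}; in R->J d J (occurrence 1), J is followed by d J with FIRST {d}; in R->J d J (occurrence 2), the suffix after J is empty, so FOLLOW(J) ⊇ FOLLOW(R) = {b, d}; in F->R d J S, J is followed by S with FIRST {λ, b, c, d}; in F->R d J S, the suffix after J is nullable, so FOLLOW(J) ⊇ FOLLOW(F) = {$, d}. Thus FOLLOW(J) = {$, b, c, d}.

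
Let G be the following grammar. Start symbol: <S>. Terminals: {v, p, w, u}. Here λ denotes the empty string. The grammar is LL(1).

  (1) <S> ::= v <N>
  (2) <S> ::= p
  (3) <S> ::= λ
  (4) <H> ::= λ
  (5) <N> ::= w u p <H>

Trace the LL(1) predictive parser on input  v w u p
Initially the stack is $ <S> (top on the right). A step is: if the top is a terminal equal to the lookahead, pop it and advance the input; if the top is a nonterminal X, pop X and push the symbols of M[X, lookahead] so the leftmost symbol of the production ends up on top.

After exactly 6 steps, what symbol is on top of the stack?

<H>

step 1: stack=$ <S>  input=v w u p $  — expand <S> ::= v <N>
step 2: stack=$ <N> v  input=v w u p $  — match v
step 3: stack=$ <N>  input=w u p $  — expand <N> ::= w u p <H>
step 4: stack=$ <H> p u w  input=w u p $  — match w
step 5: stack=$ <H> p u  input=u p $  — match u
step 6: stack=$ <H> p  input=p $  — match p
Stack after step 6: $ <H> (top = <H>).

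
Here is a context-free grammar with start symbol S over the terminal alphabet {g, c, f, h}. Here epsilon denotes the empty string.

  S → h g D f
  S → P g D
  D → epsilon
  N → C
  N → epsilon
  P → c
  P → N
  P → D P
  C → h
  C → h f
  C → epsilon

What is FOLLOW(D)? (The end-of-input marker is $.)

FIRST(D) = {epsilon}
FIRST(C) = {epsilon, h}
FIRST(N) = {epsilon, h}  (via C)
FIRST(P) = {epsilon, c, h}  (via N, D P)
FIRST(S) = {c, g, h}  (via P g D)
FOLLOW(S) includes $ since S is the start symbol.
FOLLOW(S): S appears on no right-hand side. Thus FOLLOW(S) = {$}.
FOLLOW(P): in S→P g D, P is followed by g D with FIRST {g}; in P→D P, the suffix after P is empty (adds nothing new). Thus FOLLOW(P) = {g}.
FOLLOW(D): in S→h g D f, D is followed by f with FIRST {f}; in S→P g D, the suffix after D is empty, so FOLLOW(D) ⊇ FOLLOW(S) = {$}; in P→D P, D is followed by P with FIRST {epsilon, c, h}; in P→D P, the suffix after D is nullable, so FOLLOW(D) ⊇ FOLLOW(P) = {g}. Thus FOLLOW(D) = {$, c, f, g, h}.
FOLLOW(N): in P→N, the suffix after N is empty, so FOLLOW(N) ⊇ FOLLOW(P) = {g}. Thus FOLLOW(N) = {g}.
FOLLOW(C): in N→C, the suffix after C is empty, so FOLLOW(C) ⊇ FOLLOW(N) = {g}. Thus FOLLOW(C) = {g}.

{$, c, f, g, h}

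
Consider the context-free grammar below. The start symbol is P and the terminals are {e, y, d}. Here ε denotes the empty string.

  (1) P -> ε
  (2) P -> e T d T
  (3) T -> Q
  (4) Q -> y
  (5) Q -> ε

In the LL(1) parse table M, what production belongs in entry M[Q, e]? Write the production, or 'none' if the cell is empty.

FIRST(P) = {ε, e}
FIRST(Q) = {ε, y}
FIRST(T) = {ε, y}  (via Q)
FOLLOW(P) includes $ since P is the start symbol.
FOLLOW(T): in P->e T d T (occurrence 1), T is followed by d T with FIRST {d}; in P->e T d T (occurrence 2), the suffix after T is empty, so FOLLOW(T) ⊇ FOLLOW(P) = {$}. Thus FOLLOW(T) = {$, d}.
FOLLOW(Q): in T->Q, the suffix after Q is empty, so FOLLOW(Q) ⊇ FOLLOW(T) = {$, d}. Thus FOLLOW(Q) = {$, d}.
For Q -> y: FIRST(y) = {y}, so it goes in M[Q, t] for t ∈ {y}.
For Q -> ε: FIRST(ε) = {ε}, so it goes in M[Q, t] for t ∈ {}; since ε ∈ FIRST, also for every t ∈ FOLLOW(Q) = {$, d}.
None of these place a production in M[Q, e].

none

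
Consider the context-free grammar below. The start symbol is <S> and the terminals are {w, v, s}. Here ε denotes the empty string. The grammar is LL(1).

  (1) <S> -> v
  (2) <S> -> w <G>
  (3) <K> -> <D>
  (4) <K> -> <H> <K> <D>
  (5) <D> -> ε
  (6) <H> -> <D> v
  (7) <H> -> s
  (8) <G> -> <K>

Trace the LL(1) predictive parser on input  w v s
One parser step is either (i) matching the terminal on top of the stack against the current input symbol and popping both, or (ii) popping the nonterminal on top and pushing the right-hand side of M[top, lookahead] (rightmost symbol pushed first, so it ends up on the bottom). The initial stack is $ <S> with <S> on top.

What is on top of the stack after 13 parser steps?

step 1: stack=$ <S>  input=w v s $  — expand <S> -> w <G>
step 2: stack=$ <G> w  input=w v s $  — match w
step 3: stack=$ <G>  input=v s $  — expand <G> -> <K>
step 4: stack=$ <K>  input=v s $  — expand <K> -> <H> <K> <D>
step 5: stack=$ <D> <K> <H>  input=v s $  — expand <H> -> <D> v
step 6: stack=$ <D> <K> v <D>  input=v s $  — expand <D> -> ε
step 7: stack=$ <D> <K> v  input=v s $  — match v
step 8: stack=$ <D> <K>  input=s $  — expand <K> -> <H> <K> <D>
step 9: stack=$ <D> <D> <K> <H>  input=s $  — expand <H> -> s
step 10: stack=$ <D> <D> <K> s  input=s $  — match s
step 11: stack=$ <D> <D> <K>  input=$  — expand <K> -> <D>
step 12: stack=$ <D> <D> <D>  input=$  — expand <D> -> ε
step 13: stack=$ <D> <D>  input=$  — expand <D> -> ε
Stack after step 13: $ <D> (top = <D>).

<D>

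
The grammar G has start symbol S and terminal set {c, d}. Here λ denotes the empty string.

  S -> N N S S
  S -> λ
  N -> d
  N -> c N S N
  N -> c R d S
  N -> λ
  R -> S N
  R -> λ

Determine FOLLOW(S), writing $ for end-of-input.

{$, c, d}

FIRST(N): from N->d we get {d}; from N->c N S N we get {c}; from N->c R d S we get {c}; from N->λ we get {λ}. So FIRST(N) = {λ, c, d}.
FIRST(S): from S->N N S S we get {λ, c, d}; from S->λ we get {λ}. So FIRST(S) = {λ, c, d}.
FIRST(R): from R->S N we get {λ, c, d}; from R->λ we get {λ}. So FIRST(R) = {λ, c, d}.
FOLLOW(S) includes $ since S is the start symbol.
FOLLOW(R): in N->c R d S, R is followed by d S with FIRST {d}. Thus FOLLOW(R) = {d}.
FOLLOW(S): in S->N N S S (occurrence 1), S is followed by S with FIRST {λ, c, d}; in S->N N S S (occurrence 1), the suffix after S is nullable (adds nothing new); in S->N N S S (occurrence 2), the suffix after S is empty (adds nothing new); in N->c N S N, S is followed by N with FIRST {λ, c, d}; in N->c N S N, the suffix after S is nullable, so FOLLOW(S) ⊇ FOLLOW(N) = {$, c, d}; in N->c R d S, the suffix after S is empty, so FOLLOW(S) ⊇ FOLLOW(N) = {$, c, d}; in R->S N, S is followed by N with FIRST {λ, c, d}; in R->S N, the suffix after S is nullable, so FOLLOW(S) ⊇ FOLLOW(R) = {d}. Thus FOLLOW(S) = {$, c, d}.
FOLLOW(N): in S->N N S S (occurrence 1), N is followed by N S S with FIRST {λ, c, d}; in S->N N S S (occurrence 1), the suffix after N is nullable, so FOLLOW(N) ⊇ FOLLOW(S) = {$, c, d}; in S->N N S S (occurrence 2), N is followed by S S with FIRST {λ, c, d}; in S->N N S S (occurrence 2), the suffix after N is nullable, so FOLLOW(N) ⊇ FOLLOW(S) = {$, c, d}; in N->c N S N (occurrence 1), N is followed by S N with FIRST {λ, c, d}; in N->c N S N (occurrence 1), the suffix after N is nullable (adds nothing new); in N->c N S N (occurrence 2), the suffix after N is empty (adds nothing new); in R->S N, the suffix after N is empty, so FOLLOW(N) ⊇ FOLLOW(R) = {d}. Thus FOLLOW(N) = {$, c, d}.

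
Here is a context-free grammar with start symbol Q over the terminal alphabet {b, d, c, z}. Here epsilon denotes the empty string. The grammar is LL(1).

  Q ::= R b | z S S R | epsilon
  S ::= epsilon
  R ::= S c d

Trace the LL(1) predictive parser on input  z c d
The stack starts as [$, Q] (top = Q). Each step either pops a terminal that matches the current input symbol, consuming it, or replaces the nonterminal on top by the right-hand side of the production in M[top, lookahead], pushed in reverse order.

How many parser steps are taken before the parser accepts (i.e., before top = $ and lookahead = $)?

8

     Stack      Input    Action
  1  $ Q        z c d $  expand Q ::= z S S R
  2  $ R S S z  z c d $  match z
  3  $ R S S    c d $    expand S ::= epsilon
  4  $ R S      c d $    expand S ::= epsilon
  5  $ R        c d $    expand R ::= S c d
  6  $ d c S    c d $    expand S ::= epsilon
  7  $ d c      c d $    match c
  8  $ d        d $      match d
Accept reached after 8 steps.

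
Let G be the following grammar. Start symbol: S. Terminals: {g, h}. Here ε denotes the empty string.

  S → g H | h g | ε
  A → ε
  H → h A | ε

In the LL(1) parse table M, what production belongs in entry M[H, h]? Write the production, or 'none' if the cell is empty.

H → h A

FIRST(S) = {ε, g, h}
FIRST(A) = {ε}
FIRST(H) = {ε, h}
FOLLOW(S) includes $ since S is the start symbol.
FOLLOW(S): S appears on no right-hand side. Thus FOLLOW(S) = {$}.
FOLLOW(H): in S→g H, the suffix after H is empty, so FOLLOW(H) ⊇ FOLLOW(S) = {$}. Thus FOLLOW(H) = {$}.
For H → h A: FIRST(h A) = {h}, so it goes in M[H, t] for t ∈ {h}.
For H → ε: FIRST(ε) = {ε}, so it goes in M[H, t] for t ∈ {}; since ε ∈ FIRST, also for every t ∈ FOLLOW(H) = {$}.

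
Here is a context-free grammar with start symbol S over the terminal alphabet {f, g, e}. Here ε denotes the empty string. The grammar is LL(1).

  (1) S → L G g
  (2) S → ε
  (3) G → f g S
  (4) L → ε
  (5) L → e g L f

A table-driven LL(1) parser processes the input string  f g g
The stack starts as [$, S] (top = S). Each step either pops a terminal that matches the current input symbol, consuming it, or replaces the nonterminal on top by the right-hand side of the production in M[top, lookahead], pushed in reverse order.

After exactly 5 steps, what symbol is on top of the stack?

S

     Stack      Input    Action
  1  $ S        f g g $  expand S → L G g
  2  $ g G L    f g g $  expand L → ε
  3  $ g G      f g g $  expand G → f g S
  4  $ g S g f  f g g $  match f
  5  $ g S g    g g $    match g
Stack after step 5: $ g S (top = S).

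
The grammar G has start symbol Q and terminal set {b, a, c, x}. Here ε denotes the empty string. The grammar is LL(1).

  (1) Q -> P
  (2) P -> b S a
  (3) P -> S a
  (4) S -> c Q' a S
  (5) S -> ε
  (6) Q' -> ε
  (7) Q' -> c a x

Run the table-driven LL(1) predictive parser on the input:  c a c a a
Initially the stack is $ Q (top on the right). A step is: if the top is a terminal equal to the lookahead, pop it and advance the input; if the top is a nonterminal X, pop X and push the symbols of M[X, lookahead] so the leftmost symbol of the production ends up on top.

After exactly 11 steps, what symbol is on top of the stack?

      Stack         Input        Action
   1  $ Q           c a c a a $  expand Q -> P
   2  $ P           c a c a a $  expand P -> S a
   3  $ a S         c a c a a $  expand S -> c Q' a S
   4  $ a S a Q' c  c a c a a $  match c
   5  $ a S a Q'    a c a a $    expand Q' -> ε
   6  $ a S a       a c a a $    match a
   7  $ a S         c a a $      expand S -> c Q' a S
   8  $ a S a Q' c  c a a $      match c
   9  $ a S a Q'    a a $        expand Q' -> ε
  10  $ a S a       a a $        match a
  11  $ a S         a $          expand S -> ε
Stack after step 11: $ a (top = a).

a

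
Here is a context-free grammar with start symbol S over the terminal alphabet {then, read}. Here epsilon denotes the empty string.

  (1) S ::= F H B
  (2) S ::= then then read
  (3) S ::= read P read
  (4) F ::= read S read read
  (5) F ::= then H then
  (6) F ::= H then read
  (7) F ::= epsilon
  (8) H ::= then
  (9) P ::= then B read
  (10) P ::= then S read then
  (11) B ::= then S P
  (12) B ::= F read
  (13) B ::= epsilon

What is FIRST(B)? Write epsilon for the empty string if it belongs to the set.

{epsilon, read, then}

FIRST(H) = {then}
FIRST(P) = {then}
FIRST(F) = {epsilon, read, then}  (via H then read)
FIRST(S) = {read, then}  (via F H B)
FIRST(B) = {epsilon, read, then}  (via F read)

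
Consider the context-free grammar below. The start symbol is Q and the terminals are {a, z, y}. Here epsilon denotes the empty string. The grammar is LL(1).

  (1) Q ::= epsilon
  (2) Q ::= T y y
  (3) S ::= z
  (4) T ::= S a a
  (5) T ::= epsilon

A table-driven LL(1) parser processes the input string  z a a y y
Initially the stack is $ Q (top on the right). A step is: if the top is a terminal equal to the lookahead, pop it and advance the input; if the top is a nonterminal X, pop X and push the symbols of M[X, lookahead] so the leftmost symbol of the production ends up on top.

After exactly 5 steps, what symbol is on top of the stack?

step 1: stack=$ Q  input=z a a y y $  — expand Q ::= T y y
step 2: stack=$ y y T  input=z a a y y $  — expand T ::= S a a
step 3: stack=$ y y a a S  input=z a a y y $  — expand S ::= z
step 4: stack=$ y y a a z  input=z a a y y $  — match z
step 5: stack=$ y y a a  input=a a y y $  — match a
Stack after step 5: $ y y a (top = a).

a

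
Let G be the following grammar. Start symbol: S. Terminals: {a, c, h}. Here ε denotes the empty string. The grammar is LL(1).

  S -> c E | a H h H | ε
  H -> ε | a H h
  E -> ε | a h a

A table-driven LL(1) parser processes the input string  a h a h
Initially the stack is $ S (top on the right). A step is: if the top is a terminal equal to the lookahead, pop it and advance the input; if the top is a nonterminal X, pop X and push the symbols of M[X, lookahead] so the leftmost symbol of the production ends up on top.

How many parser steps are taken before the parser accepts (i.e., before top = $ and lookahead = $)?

8

     Stack      Input      Action
  1  $ S        a h a h $  expand S -> a H h H
  2  $ H h H a  a h a h $  match a
  3  $ H h H    h a h $    expand H -> ε
  4  $ H h      h a h $    match h
  5  $ H        a h $      expand H -> a H h
  6  $ h H a    a h $      match a
  7  $ h H      h $        expand H -> ε
  8  $ h        h $        match h
Accept reached after 8 steps.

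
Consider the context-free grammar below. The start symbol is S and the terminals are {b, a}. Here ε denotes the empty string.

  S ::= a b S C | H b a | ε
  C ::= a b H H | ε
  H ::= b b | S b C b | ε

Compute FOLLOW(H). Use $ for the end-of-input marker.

FIRST(C) = {ε, a}
FIRST(S) = {ε, a, b}  (via H b a)
FIRST(H) = {ε, a, b}  (via S b C b)
FOLLOW(S) includes $ since S is the start symbol.
FOLLOW(S): in S::=a b S C, S is followed by C with FIRST {ε, a}; in S::=a b S C, the suffix after S is nullable (adds nothing new); in H::=S b C b, S is followed by b C b with FIRST {b}. Thus FOLLOW(S) = {$, a, b}.
FOLLOW(C): in S::=a b S C, the suffix after C is empty, so FOLLOW(C) ⊇ FOLLOW(S) = {$, a, b}; in H::=S b C b, C is followed by b with FIRST {b}. Thus FOLLOW(C) = {$, a, b}.
FOLLOW(H): in S::=H b a, H is followed by b a with FIRST {b}; in C::=a b H H (occurrence 1), H is followed by H with FIRST {ε, a, b}; in C::=a b H H (occurrence 1), the suffix after H is nullable, so FOLLOW(H) ⊇ FOLLOW(C) = {$, a, b}; in C::=a b H H (occurrence 2), the suffix after H is empty, so FOLLOW(H) ⊇ FOLLOW(C) = {$, a, b}. Thus FOLLOW(H) = {$, a, b}.

{$, a, b}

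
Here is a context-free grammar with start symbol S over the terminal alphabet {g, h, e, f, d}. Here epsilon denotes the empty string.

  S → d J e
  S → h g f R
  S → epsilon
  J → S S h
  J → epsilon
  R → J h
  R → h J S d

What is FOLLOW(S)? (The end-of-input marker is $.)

FIRST(S) = {epsilon, d, h}
FIRST(J) = {epsilon, d, h}  (via S S h)
FIRST(R) = {d, h}  (via J h)
FOLLOW(S) includes $ since S is the start symbol.
FOLLOW(S): in J→S S h (occurrence 1), S is followed by S h with FIRST {d, h}; in J→S S h (occurrence 2), S is followed by h with FIRST {h}; in R→h J S d, S is followed by d with FIRST {d}. Thus FOLLOW(S) = {$, d, h}.
FOLLOW(J): in S→d J e, J is followed by e with FIRST {e}; in R→J h, J is followed by h with FIRST {h}; in R→h J S d, J is followed by S d with FIRST {d, h}. Thus FOLLOW(J) = {d, e, h}.
FOLLOW(R): in S→h g f R, the suffix after R is empty, so FOLLOW(R) ⊇ FOLLOW(S) = {$, d, h}. Thus FOLLOW(R) = {$, d, h}.

{$, d, h}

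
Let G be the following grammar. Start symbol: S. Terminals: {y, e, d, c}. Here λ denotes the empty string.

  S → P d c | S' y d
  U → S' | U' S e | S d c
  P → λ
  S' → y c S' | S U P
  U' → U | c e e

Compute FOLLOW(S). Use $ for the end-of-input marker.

{$, c, d, e, y}

FIRST(P): from P→λ we get {λ}. So FIRST(P) = {λ}.
FIRST(S): from S→P d c we get {d}; from S→S' y d we get {d, y}. So FIRST(S) = {d, y}.
FIRST(S'): from S'→y c S' we get {y}; from S'→S U P we get {d, y}. So FIRST(S') = {d, y}.
FIRST(U): from U→S' we get {d, y}; from U→U' S e we get {c, d, y}; from U→S d c we get {d, y}. So FIRST(U) = {c, d, y}.
FIRST(U'): from U'→U we get {c, d, y}; from U'→c e e we get {c}. So FIRST(U') = {c, d, y}.
FOLLOW(S) includes $ since S is the start symbol.
FOLLOW(S): in U→U' S e, S is followed by e with FIRST {e}; in U→S d c, S is followed by d c with FIRST {d}; in S'→S U P, S is followed by U P with FIRST {c, d, y}. Thus FOLLOW(S) = {$, c, d, e, y}.
FOLLOW(U'): in U→U' S e, U' is followed by S e with FIRST {d, y}. Thus FOLLOW(U') = {d, y}.
FOLLOW(U): in S'→S U P, U is followed by P with FIRST {λ}; in S'→S U P, the suffix after U is nullable, so FOLLOW(U) ⊇ FOLLOW(S') = {d, y}; in U'→U, the suffix after U is empty, so FOLLOW(U) ⊇ FOLLOW(U') = {d, y}. Thus FOLLOW(U) = {d, y}.
FOLLOW(S'): in S→S' y d, S' is followed by y d with FIRST {y}; in U→S', the suffix after S' is empty, so FOLLOW(S') ⊇ FOLLOW(U) = {d, y}; in S'→y c S', the suffix after S' is empty (adds nothing new). Thus FOLLOW(S') = {d, y}.
FOLLOW(P): in S→P d c, P is followed by d c with FIRST {d}; in S'→S U P, the suffix after P is empty, so FOLLOW(P) ⊇ FOLLOW(S') = {d, y}. Thus FOLLOW(P) = {d, y}.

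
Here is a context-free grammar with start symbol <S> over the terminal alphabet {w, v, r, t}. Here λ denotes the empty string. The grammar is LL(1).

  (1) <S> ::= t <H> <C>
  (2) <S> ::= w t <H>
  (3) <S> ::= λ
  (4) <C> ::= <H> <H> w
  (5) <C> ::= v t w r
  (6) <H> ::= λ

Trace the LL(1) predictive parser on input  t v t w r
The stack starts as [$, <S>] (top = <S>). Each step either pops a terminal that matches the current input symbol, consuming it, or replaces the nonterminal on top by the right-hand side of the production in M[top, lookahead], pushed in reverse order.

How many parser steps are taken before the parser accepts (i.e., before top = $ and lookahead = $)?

8

     Stack        Input        Action
  1  $ <S>        t v t w r $  expand <S> ::= t <H> <C>
  2  $ <C> <H> t  t v t w r $  match t
  3  $ <C> <H>    v t w r $    expand <H> ::= λ
  4  $ <C>        v t w r $    expand <C> ::= v t w r
  5  $ r w t v    v t w r $    match v
  6  $ r w t      t w r $      match t
  7  $ r w        w r $        match w
  8  $ r          r $          match r
Accept reached after 8 steps.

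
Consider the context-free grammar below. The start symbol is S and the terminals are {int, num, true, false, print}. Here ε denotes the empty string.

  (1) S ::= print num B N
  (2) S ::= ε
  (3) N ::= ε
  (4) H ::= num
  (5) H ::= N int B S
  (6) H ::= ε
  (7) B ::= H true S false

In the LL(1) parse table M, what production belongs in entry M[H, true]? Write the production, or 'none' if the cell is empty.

H ::= ε

FIRST(S): from S::=print num B N we get {print}; from S::=ε we get {ε}. So FIRST(S) = {ε, print}.
FIRST(N): from N::=ε we get {ε}. So FIRST(N) = {ε}.
FIRST(H): from H::=num we get {num}; from H::=N int B S we get {int}; from H::=ε we get {ε}. So FIRST(H) = {ε, int, num}.
FIRST(B): from B::=H true S false we get {int, num, true}. So FIRST(B) = {int, num, true}.
FOLLOW(S) includes $ since S is the start symbol.
FOLLOW(H): in B::=H true S false, H is followed by true S false with FIRST {true}. Thus FOLLOW(H) = {true}.
For H ::= num: FIRST(num) = {num}, so it goes in M[H, t] for t ∈ {num}.
For H ::= N int B S: FIRST(N int B S) = {int}, so it goes in M[H, t] for t ∈ {int}.
For H ::= ε: FIRST(ε) = {ε}, so it goes in M[H, t] for t ∈ {}; since ε ∈ FIRST, also for every t ∈ FOLLOW(H) = {true}.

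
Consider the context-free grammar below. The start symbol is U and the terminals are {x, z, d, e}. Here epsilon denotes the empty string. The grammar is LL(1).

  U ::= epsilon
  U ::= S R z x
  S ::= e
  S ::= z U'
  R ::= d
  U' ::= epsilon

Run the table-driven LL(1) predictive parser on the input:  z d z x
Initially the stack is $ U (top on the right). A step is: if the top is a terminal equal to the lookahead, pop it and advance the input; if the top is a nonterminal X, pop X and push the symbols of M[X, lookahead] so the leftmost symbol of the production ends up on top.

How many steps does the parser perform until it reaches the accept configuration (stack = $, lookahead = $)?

step 1: stack=$ U  input=z d z x $  — expand U ::= S R z x
step 2: stack=$ x z R S  input=z d z x $  — expand S ::= z U'
step 3: stack=$ x z R U' z  input=z d z x $  — match z
step 4: stack=$ x z R U'  input=d z x $  — expand U' ::= epsilon
step 5: stack=$ x z R  input=d z x $  — expand R ::= d
step 6: stack=$ x z d  input=d z x $  — match d
step 7: stack=$ x z  input=z x $  — match z
step 8: stack=$ x  input=x $  — match x
Accept reached after 8 steps.

8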